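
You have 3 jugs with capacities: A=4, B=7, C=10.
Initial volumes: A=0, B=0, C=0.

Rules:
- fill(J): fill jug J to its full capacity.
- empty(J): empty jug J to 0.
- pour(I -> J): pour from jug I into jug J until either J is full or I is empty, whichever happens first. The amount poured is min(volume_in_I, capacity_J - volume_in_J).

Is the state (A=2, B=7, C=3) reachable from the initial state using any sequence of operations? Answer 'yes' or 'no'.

Answer: yes

Derivation:
BFS from (A=0, B=0, C=0):
  1. fill(A) -> (A=4 B=0 C=0)
  2. pour(A -> C) -> (A=0 B=0 C=4)
  3. fill(A) -> (A=4 B=0 C=4)
  4. pour(A -> C) -> (A=0 B=0 C=8)
  5. fill(A) -> (A=4 B=0 C=8)
  6. pour(A -> C) -> (A=2 B=0 C=10)
  7. pour(C -> B) -> (A=2 B=7 C=3)
Target reached → yes.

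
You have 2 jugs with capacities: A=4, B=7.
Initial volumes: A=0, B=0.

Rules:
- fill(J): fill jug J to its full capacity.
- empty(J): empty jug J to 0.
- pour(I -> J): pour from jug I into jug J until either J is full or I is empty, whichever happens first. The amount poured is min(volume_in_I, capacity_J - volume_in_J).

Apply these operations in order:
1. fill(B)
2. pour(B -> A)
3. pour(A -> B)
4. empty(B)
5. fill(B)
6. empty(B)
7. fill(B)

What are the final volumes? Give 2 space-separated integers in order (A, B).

Step 1: fill(B) -> (A=0 B=7)
Step 2: pour(B -> A) -> (A=4 B=3)
Step 3: pour(A -> B) -> (A=0 B=7)
Step 4: empty(B) -> (A=0 B=0)
Step 5: fill(B) -> (A=0 B=7)
Step 6: empty(B) -> (A=0 B=0)
Step 7: fill(B) -> (A=0 B=7)

Answer: 0 7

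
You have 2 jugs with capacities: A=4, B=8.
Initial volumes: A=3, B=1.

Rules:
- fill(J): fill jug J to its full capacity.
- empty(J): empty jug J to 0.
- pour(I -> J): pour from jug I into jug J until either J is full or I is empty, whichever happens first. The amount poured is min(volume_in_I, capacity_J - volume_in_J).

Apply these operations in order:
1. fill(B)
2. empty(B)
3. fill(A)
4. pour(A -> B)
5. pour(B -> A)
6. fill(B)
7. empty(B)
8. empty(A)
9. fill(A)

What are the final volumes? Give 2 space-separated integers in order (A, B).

Answer: 4 0

Derivation:
Step 1: fill(B) -> (A=3 B=8)
Step 2: empty(B) -> (A=3 B=0)
Step 3: fill(A) -> (A=4 B=0)
Step 4: pour(A -> B) -> (A=0 B=4)
Step 5: pour(B -> A) -> (A=4 B=0)
Step 6: fill(B) -> (A=4 B=8)
Step 7: empty(B) -> (A=4 B=0)
Step 8: empty(A) -> (A=0 B=0)
Step 9: fill(A) -> (A=4 B=0)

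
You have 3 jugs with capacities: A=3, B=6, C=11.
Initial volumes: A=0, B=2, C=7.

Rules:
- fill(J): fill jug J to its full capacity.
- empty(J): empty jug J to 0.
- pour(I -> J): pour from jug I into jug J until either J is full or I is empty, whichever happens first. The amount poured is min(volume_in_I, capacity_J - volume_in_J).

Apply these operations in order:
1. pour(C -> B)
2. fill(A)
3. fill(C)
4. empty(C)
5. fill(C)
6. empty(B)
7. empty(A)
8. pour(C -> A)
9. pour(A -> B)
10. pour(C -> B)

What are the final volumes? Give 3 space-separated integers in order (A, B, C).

Step 1: pour(C -> B) -> (A=0 B=6 C=3)
Step 2: fill(A) -> (A=3 B=6 C=3)
Step 3: fill(C) -> (A=3 B=6 C=11)
Step 4: empty(C) -> (A=3 B=6 C=0)
Step 5: fill(C) -> (A=3 B=6 C=11)
Step 6: empty(B) -> (A=3 B=0 C=11)
Step 7: empty(A) -> (A=0 B=0 C=11)
Step 8: pour(C -> A) -> (A=3 B=0 C=8)
Step 9: pour(A -> B) -> (A=0 B=3 C=8)
Step 10: pour(C -> B) -> (A=0 B=6 C=5)

Answer: 0 6 5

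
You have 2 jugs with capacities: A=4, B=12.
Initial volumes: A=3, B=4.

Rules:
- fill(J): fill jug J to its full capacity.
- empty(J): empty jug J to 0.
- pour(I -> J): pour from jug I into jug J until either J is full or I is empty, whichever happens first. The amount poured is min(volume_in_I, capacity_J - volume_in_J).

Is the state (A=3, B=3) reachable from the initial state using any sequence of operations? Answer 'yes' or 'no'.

Answer: no

Derivation:
BFS explored all 17 reachable states.
Reachable set includes: (0,0), (0,3), (0,4), (0,7), (0,8), (0,11), (0,12), (3,0), (3,4), (3,12), (4,0), (4,3) ...
Target (A=3, B=3) not in reachable set → no.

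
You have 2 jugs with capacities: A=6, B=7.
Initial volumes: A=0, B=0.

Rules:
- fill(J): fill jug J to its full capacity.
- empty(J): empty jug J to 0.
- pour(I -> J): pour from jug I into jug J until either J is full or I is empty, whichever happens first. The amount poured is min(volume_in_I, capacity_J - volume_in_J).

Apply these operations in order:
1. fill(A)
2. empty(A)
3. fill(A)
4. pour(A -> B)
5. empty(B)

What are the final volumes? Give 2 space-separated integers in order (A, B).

Step 1: fill(A) -> (A=6 B=0)
Step 2: empty(A) -> (A=0 B=0)
Step 3: fill(A) -> (A=6 B=0)
Step 4: pour(A -> B) -> (A=0 B=6)
Step 5: empty(B) -> (A=0 B=0)

Answer: 0 0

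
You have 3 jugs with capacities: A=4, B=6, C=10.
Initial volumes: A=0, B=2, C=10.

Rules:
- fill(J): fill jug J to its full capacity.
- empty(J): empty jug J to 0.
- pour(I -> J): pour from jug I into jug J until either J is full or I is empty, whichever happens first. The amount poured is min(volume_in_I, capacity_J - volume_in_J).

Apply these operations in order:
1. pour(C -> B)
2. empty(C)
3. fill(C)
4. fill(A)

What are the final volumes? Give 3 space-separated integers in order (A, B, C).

Answer: 4 6 10

Derivation:
Step 1: pour(C -> B) -> (A=0 B=6 C=6)
Step 2: empty(C) -> (A=0 B=6 C=0)
Step 3: fill(C) -> (A=0 B=6 C=10)
Step 4: fill(A) -> (A=4 B=6 C=10)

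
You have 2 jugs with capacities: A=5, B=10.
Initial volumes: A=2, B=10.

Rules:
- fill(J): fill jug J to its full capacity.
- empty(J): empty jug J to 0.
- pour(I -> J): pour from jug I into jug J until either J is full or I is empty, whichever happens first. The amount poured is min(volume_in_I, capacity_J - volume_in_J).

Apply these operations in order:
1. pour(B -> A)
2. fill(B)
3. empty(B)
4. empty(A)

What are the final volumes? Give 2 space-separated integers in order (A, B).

Step 1: pour(B -> A) -> (A=5 B=7)
Step 2: fill(B) -> (A=5 B=10)
Step 3: empty(B) -> (A=5 B=0)
Step 4: empty(A) -> (A=0 B=0)

Answer: 0 0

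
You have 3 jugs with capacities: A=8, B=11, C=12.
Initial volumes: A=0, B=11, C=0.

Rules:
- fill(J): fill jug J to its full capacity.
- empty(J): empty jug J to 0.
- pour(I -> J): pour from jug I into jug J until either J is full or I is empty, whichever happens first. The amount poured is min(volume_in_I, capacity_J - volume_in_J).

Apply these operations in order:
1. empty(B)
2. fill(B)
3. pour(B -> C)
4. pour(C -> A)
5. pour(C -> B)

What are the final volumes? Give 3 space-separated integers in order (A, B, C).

Answer: 8 3 0

Derivation:
Step 1: empty(B) -> (A=0 B=0 C=0)
Step 2: fill(B) -> (A=0 B=11 C=0)
Step 3: pour(B -> C) -> (A=0 B=0 C=11)
Step 4: pour(C -> A) -> (A=8 B=0 C=3)
Step 5: pour(C -> B) -> (A=8 B=3 C=0)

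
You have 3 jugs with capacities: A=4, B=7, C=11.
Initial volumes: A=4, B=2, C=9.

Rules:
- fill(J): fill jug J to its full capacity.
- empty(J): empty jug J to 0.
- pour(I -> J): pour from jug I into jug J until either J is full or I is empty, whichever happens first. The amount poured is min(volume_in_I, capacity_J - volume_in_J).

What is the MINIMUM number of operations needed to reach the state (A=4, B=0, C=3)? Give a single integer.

BFS from (A=4, B=2, C=9). One shortest path:
  1. empty(A) -> (A=0 B=2 C=9)
  2. fill(B) -> (A=0 B=7 C=9)
  3. empty(C) -> (A=0 B=7 C=0)
  4. pour(B -> A) -> (A=4 B=3 C=0)
  5. pour(B -> C) -> (A=4 B=0 C=3)
Reached target in 5 moves.

Answer: 5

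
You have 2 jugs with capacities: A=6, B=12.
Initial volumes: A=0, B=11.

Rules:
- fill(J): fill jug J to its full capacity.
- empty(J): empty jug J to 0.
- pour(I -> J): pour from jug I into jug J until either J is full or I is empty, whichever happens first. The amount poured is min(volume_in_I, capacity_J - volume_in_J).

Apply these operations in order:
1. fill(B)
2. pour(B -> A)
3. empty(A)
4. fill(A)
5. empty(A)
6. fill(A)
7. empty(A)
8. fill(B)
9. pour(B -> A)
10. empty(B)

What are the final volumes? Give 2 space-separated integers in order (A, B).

Step 1: fill(B) -> (A=0 B=12)
Step 2: pour(B -> A) -> (A=6 B=6)
Step 3: empty(A) -> (A=0 B=6)
Step 4: fill(A) -> (A=6 B=6)
Step 5: empty(A) -> (A=0 B=6)
Step 6: fill(A) -> (A=6 B=6)
Step 7: empty(A) -> (A=0 B=6)
Step 8: fill(B) -> (A=0 B=12)
Step 9: pour(B -> A) -> (A=6 B=6)
Step 10: empty(B) -> (A=6 B=0)

Answer: 6 0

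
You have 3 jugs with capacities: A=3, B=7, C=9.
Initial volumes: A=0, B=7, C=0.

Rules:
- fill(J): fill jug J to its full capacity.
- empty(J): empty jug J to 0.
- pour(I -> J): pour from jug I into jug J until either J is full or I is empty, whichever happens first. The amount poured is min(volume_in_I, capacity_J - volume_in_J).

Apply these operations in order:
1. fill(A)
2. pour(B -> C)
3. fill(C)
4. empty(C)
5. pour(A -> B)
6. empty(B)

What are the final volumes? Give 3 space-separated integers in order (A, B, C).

Answer: 0 0 0

Derivation:
Step 1: fill(A) -> (A=3 B=7 C=0)
Step 2: pour(B -> C) -> (A=3 B=0 C=7)
Step 3: fill(C) -> (A=3 B=0 C=9)
Step 4: empty(C) -> (A=3 B=0 C=0)
Step 5: pour(A -> B) -> (A=0 B=3 C=0)
Step 6: empty(B) -> (A=0 B=0 C=0)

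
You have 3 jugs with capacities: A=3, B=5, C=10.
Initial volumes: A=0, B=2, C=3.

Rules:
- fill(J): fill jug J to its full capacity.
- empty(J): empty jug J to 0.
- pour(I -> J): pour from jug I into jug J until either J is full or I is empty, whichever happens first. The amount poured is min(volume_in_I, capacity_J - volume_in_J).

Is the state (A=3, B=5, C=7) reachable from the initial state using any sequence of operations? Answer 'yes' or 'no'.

BFS from (A=0, B=2, C=3):
  1. fill(A) -> (A=3 B=2 C=3)
  2. fill(C) -> (A=3 B=2 C=10)
  3. pour(C -> B) -> (A=3 B=5 C=7)
Target reached → yes.

Answer: yes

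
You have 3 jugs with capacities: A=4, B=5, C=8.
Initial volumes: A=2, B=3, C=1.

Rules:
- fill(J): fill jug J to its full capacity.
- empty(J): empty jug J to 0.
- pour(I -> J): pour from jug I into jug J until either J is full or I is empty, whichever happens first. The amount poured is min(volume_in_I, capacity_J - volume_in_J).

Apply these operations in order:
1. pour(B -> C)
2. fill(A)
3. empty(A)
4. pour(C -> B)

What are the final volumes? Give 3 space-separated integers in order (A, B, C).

Answer: 0 4 0

Derivation:
Step 1: pour(B -> C) -> (A=2 B=0 C=4)
Step 2: fill(A) -> (A=4 B=0 C=4)
Step 3: empty(A) -> (A=0 B=0 C=4)
Step 4: pour(C -> B) -> (A=0 B=4 C=0)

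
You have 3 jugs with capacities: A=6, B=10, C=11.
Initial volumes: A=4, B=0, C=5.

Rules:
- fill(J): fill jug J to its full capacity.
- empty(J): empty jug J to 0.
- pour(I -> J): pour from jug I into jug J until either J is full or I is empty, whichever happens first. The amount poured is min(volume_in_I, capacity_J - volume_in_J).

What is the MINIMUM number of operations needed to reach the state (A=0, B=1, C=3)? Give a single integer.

Answer: 8

Derivation:
BFS from (A=4, B=0, C=5). One shortest path:
  1. fill(B) -> (A=4 B=10 C=5)
  2. empty(C) -> (A=4 B=10 C=0)
  3. pour(B -> C) -> (A=4 B=0 C=10)
  4. pour(A -> C) -> (A=3 B=0 C=11)
  5. pour(C -> B) -> (A=3 B=10 C=1)
  6. empty(B) -> (A=3 B=0 C=1)
  7. pour(C -> B) -> (A=3 B=1 C=0)
  8. pour(A -> C) -> (A=0 B=1 C=3)
Reached target in 8 moves.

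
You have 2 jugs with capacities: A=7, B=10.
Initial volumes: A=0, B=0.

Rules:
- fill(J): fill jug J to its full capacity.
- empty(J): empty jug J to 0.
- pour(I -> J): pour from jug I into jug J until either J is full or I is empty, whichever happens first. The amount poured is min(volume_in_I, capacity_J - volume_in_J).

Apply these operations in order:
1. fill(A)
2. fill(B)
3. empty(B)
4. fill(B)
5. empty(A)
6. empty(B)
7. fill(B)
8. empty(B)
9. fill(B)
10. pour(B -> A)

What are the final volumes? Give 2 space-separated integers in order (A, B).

Step 1: fill(A) -> (A=7 B=0)
Step 2: fill(B) -> (A=7 B=10)
Step 3: empty(B) -> (A=7 B=0)
Step 4: fill(B) -> (A=7 B=10)
Step 5: empty(A) -> (A=0 B=10)
Step 6: empty(B) -> (A=0 B=0)
Step 7: fill(B) -> (A=0 B=10)
Step 8: empty(B) -> (A=0 B=0)
Step 9: fill(B) -> (A=0 B=10)
Step 10: pour(B -> A) -> (A=7 B=3)

Answer: 7 3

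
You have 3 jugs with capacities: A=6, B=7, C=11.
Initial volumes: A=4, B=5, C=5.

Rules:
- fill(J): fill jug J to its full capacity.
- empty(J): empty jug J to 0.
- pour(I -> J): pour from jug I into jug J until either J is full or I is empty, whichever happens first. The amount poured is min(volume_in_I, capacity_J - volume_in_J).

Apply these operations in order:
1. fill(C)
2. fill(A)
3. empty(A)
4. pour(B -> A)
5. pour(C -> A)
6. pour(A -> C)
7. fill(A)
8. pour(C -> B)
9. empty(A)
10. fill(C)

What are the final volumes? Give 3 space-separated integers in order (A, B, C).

Answer: 0 7 11

Derivation:
Step 1: fill(C) -> (A=4 B=5 C=11)
Step 2: fill(A) -> (A=6 B=5 C=11)
Step 3: empty(A) -> (A=0 B=5 C=11)
Step 4: pour(B -> A) -> (A=5 B=0 C=11)
Step 5: pour(C -> A) -> (A=6 B=0 C=10)
Step 6: pour(A -> C) -> (A=5 B=0 C=11)
Step 7: fill(A) -> (A=6 B=0 C=11)
Step 8: pour(C -> B) -> (A=6 B=7 C=4)
Step 9: empty(A) -> (A=0 B=7 C=4)
Step 10: fill(C) -> (A=0 B=7 C=11)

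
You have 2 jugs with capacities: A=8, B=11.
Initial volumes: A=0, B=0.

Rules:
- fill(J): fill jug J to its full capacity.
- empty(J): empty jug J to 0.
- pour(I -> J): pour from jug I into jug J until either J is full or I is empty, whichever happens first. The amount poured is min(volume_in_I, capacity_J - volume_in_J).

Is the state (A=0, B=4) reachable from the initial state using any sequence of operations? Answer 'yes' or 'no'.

Answer: yes

Derivation:
BFS from (A=0, B=0):
  1. fill(B) -> (A=0 B=11)
  2. pour(B -> A) -> (A=8 B=3)
  3. empty(A) -> (A=0 B=3)
  4. pour(B -> A) -> (A=3 B=0)
  5. fill(B) -> (A=3 B=11)
  6. pour(B -> A) -> (A=8 B=6)
  7. empty(A) -> (A=0 B=6)
  8. pour(B -> A) -> (A=6 B=0)
  9. fill(B) -> (A=6 B=11)
  10. pour(B -> A) -> (A=8 B=9)
  11. empty(A) -> (A=0 B=9)
  12. pour(B -> A) -> (A=8 B=1)
  13. empty(A) -> (A=0 B=1)
  14. pour(B -> A) -> (A=1 B=0)
  15. fill(B) -> (A=1 B=11)
  16. pour(B -> A) -> (A=8 B=4)
  17. empty(A) -> (A=0 B=4)
Target reached → yes.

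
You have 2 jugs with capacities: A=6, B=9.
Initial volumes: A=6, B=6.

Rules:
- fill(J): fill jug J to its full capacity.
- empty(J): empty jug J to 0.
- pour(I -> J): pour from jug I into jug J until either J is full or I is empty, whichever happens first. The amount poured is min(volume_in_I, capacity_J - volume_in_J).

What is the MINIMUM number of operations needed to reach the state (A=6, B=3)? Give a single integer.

BFS from (A=6, B=6). One shortest path:
  1. empty(A) -> (A=0 B=6)
  2. fill(B) -> (A=0 B=9)
  3. pour(B -> A) -> (A=6 B=3)
Reached target in 3 moves.

Answer: 3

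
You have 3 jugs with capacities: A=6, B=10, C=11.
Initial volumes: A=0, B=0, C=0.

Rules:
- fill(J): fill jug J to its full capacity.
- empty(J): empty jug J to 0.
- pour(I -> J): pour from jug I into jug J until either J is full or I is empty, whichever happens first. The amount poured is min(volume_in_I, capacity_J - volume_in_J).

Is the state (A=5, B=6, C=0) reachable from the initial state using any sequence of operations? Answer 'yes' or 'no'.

Answer: yes

Derivation:
BFS from (A=0, B=0, C=0):
  1. fill(C) -> (A=0 B=0 C=11)
  2. pour(C -> A) -> (A=6 B=0 C=5)
  3. pour(A -> B) -> (A=0 B=6 C=5)
  4. pour(C -> A) -> (A=5 B=6 C=0)
Target reached → yes.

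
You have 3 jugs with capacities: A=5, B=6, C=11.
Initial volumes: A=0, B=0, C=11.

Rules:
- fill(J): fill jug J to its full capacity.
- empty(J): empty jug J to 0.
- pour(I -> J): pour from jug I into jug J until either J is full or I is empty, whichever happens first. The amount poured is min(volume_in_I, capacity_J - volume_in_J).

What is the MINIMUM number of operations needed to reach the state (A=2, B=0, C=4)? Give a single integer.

BFS from (A=0, B=0, C=11). One shortest path:
  1. pour(C -> B) -> (A=0 B=6 C=5)
  2. pour(B -> A) -> (A=5 B=1 C=5)
  3. pour(A -> C) -> (A=0 B=1 C=10)
  4. pour(B -> A) -> (A=1 B=0 C=10)
  5. pour(C -> B) -> (A=1 B=6 C=4)
  6. pour(B -> A) -> (A=5 B=2 C=4)
  7. empty(A) -> (A=0 B=2 C=4)
  8. pour(B -> A) -> (A=2 B=0 C=4)
Reached target in 8 moves.

Answer: 8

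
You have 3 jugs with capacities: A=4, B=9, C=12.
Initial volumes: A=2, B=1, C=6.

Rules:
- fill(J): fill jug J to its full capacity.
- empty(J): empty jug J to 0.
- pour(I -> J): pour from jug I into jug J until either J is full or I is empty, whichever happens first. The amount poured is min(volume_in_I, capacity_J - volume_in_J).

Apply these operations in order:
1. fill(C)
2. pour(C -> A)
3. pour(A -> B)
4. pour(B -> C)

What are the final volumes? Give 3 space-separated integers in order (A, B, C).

Answer: 0 3 12

Derivation:
Step 1: fill(C) -> (A=2 B=1 C=12)
Step 2: pour(C -> A) -> (A=4 B=1 C=10)
Step 3: pour(A -> B) -> (A=0 B=5 C=10)
Step 4: pour(B -> C) -> (A=0 B=3 C=12)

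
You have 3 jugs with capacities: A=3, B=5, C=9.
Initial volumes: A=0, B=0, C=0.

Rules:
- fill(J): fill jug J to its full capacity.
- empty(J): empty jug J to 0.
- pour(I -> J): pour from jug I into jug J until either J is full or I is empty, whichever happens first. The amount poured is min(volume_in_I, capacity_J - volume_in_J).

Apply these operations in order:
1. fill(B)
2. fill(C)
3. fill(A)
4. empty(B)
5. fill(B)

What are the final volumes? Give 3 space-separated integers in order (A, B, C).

Step 1: fill(B) -> (A=0 B=5 C=0)
Step 2: fill(C) -> (A=0 B=5 C=9)
Step 3: fill(A) -> (A=3 B=5 C=9)
Step 4: empty(B) -> (A=3 B=0 C=9)
Step 5: fill(B) -> (A=3 B=5 C=9)

Answer: 3 5 9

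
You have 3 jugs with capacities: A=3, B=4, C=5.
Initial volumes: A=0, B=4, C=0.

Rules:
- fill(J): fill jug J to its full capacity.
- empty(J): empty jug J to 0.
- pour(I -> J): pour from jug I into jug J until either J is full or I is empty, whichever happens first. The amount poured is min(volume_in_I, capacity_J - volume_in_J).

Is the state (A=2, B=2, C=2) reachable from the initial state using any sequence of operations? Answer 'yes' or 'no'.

Answer: no

Derivation:
BFS explored all 96 reachable states.
Reachable set includes: (0,0,0), (0,0,1), (0,0,2), (0,0,3), (0,0,4), (0,0,5), (0,1,0), (0,1,1), (0,1,2), (0,1,3), (0,1,4), (0,1,5) ...
Target (A=2, B=2, C=2) not in reachable set → no.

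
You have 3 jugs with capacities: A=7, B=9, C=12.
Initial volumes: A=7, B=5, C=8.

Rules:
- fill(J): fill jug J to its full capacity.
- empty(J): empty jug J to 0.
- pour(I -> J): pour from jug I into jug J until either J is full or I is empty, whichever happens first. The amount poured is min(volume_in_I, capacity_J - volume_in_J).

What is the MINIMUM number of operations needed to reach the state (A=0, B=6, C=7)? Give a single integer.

Answer: 4

Derivation:
BFS from (A=7, B=5, C=8). One shortest path:
  1. empty(A) -> (A=0 B=5 C=8)
  2. pour(C -> A) -> (A=7 B=5 C=1)
  3. pour(C -> B) -> (A=7 B=6 C=0)
  4. pour(A -> C) -> (A=0 B=6 C=7)
Reached target in 4 moves.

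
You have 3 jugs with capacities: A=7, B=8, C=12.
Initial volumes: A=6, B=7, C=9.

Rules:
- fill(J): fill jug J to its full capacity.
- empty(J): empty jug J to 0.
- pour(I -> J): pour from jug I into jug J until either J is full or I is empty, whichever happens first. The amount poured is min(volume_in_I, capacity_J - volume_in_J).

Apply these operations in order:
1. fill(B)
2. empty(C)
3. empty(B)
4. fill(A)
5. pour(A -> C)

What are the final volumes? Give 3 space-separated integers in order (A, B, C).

Answer: 0 0 7

Derivation:
Step 1: fill(B) -> (A=6 B=8 C=9)
Step 2: empty(C) -> (A=6 B=8 C=0)
Step 3: empty(B) -> (A=6 B=0 C=0)
Step 4: fill(A) -> (A=7 B=0 C=0)
Step 5: pour(A -> C) -> (A=0 B=0 C=7)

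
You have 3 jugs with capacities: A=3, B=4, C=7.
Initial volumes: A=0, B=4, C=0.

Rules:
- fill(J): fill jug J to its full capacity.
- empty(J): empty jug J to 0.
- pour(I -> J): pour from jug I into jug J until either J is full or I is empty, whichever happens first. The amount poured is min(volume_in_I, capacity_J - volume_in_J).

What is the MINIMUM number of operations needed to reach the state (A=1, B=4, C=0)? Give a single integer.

BFS from (A=0, B=4, C=0). One shortest path:
  1. pour(B -> A) -> (A=3 B=1 C=0)
  2. empty(A) -> (A=0 B=1 C=0)
  3. pour(B -> A) -> (A=1 B=0 C=0)
  4. fill(B) -> (A=1 B=4 C=0)
Reached target in 4 moves.

Answer: 4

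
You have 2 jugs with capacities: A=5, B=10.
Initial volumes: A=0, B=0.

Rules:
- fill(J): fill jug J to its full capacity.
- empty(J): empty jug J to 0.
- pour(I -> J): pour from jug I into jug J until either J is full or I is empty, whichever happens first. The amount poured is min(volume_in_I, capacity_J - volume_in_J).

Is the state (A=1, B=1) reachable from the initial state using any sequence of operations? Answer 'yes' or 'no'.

BFS explored all 6 reachable states.
Reachable set includes: (0,0), (0,5), (0,10), (5,0), (5,5), (5,10)
Target (A=1, B=1) not in reachable set → no.

Answer: no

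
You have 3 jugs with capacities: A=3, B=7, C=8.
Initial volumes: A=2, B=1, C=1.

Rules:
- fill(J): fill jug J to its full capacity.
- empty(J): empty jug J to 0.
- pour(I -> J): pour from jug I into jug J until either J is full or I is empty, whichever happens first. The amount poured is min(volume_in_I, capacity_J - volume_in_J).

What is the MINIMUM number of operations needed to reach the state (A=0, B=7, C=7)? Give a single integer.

BFS from (A=2, B=1, C=1). One shortest path:
  1. fill(B) -> (A=2 B=7 C=1)
  2. fill(C) -> (A=2 B=7 C=8)
  3. pour(C -> A) -> (A=3 B=7 C=7)
  4. empty(A) -> (A=0 B=7 C=7)
Reached target in 4 moves.

Answer: 4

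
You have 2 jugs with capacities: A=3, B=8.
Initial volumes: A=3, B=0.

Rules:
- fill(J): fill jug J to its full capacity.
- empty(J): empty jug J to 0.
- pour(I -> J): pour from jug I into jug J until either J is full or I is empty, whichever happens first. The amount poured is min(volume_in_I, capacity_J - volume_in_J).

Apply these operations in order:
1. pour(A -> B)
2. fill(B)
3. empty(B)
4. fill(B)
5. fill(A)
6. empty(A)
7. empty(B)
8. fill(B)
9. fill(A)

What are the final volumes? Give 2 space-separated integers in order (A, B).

Step 1: pour(A -> B) -> (A=0 B=3)
Step 2: fill(B) -> (A=0 B=8)
Step 3: empty(B) -> (A=0 B=0)
Step 4: fill(B) -> (A=0 B=8)
Step 5: fill(A) -> (A=3 B=8)
Step 6: empty(A) -> (A=0 B=8)
Step 7: empty(B) -> (A=0 B=0)
Step 8: fill(B) -> (A=0 B=8)
Step 9: fill(A) -> (A=3 B=8)

Answer: 3 8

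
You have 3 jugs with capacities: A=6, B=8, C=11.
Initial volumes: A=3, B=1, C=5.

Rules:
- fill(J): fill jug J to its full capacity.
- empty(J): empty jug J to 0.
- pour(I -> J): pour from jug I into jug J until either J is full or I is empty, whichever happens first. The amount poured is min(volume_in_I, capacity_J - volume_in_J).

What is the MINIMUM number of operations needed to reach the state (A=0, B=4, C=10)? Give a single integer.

Answer: 5

Derivation:
BFS from (A=3, B=1, C=5). One shortest path:
  1. pour(A -> B) -> (A=0 B=4 C=5)
  2. pour(C -> A) -> (A=5 B=4 C=0)
  3. fill(C) -> (A=5 B=4 C=11)
  4. pour(C -> A) -> (A=6 B=4 C=10)
  5. empty(A) -> (A=0 B=4 C=10)
Reached target in 5 moves.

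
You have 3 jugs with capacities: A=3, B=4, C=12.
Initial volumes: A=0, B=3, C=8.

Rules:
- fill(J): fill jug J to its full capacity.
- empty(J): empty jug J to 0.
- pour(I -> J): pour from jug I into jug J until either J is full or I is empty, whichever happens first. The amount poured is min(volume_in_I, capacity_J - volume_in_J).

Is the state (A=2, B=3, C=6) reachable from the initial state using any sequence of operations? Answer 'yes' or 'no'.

BFS explored all 194 reachable states.
Reachable set includes: (0,0,0), (0,0,1), (0,0,2), (0,0,3), (0,0,4), (0,0,5), (0,0,6), (0,0,7), (0,0,8), (0,0,9), (0,0,10), (0,0,11) ...
Target (A=2, B=3, C=6) not in reachable set → no.

Answer: no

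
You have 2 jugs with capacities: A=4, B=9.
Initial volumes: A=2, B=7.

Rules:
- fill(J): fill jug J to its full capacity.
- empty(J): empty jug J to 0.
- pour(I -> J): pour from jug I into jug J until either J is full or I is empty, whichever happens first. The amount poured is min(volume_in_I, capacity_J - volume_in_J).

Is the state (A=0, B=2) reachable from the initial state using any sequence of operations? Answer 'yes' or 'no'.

Answer: yes

Derivation:
BFS from (A=2, B=7):
  1. empty(B) -> (A=2 B=0)
  2. pour(A -> B) -> (A=0 B=2)
Target reached → yes.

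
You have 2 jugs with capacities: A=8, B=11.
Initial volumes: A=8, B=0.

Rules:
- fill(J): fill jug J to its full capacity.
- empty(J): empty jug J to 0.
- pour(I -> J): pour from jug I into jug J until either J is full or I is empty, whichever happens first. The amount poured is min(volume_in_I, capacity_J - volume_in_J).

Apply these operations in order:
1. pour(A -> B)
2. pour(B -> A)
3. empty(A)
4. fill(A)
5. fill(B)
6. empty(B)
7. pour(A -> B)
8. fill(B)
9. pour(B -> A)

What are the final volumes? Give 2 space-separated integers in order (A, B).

Step 1: pour(A -> B) -> (A=0 B=8)
Step 2: pour(B -> A) -> (A=8 B=0)
Step 3: empty(A) -> (A=0 B=0)
Step 4: fill(A) -> (A=8 B=0)
Step 5: fill(B) -> (A=8 B=11)
Step 6: empty(B) -> (A=8 B=0)
Step 7: pour(A -> B) -> (A=0 B=8)
Step 8: fill(B) -> (A=0 B=11)
Step 9: pour(B -> A) -> (A=8 B=3)

Answer: 8 3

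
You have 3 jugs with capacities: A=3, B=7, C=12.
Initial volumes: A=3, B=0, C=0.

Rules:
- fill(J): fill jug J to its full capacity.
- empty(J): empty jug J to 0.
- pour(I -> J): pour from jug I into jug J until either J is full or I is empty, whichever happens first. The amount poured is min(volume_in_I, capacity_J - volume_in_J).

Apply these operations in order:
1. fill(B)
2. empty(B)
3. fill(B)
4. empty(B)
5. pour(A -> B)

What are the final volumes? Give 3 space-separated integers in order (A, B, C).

Step 1: fill(B) -> (A=3 B=7 C=0)
Step 2: empty(B) -> (A=3 B=0 C=0)
Step 3: fill(B) -> (A=3 B=7 C=0)
Step 4: empty(B) -> (A=3 B=0 C=0)
Step 5: pour(A -> B) -> (A=0 B=3 C=0)

Answer: 0 3 0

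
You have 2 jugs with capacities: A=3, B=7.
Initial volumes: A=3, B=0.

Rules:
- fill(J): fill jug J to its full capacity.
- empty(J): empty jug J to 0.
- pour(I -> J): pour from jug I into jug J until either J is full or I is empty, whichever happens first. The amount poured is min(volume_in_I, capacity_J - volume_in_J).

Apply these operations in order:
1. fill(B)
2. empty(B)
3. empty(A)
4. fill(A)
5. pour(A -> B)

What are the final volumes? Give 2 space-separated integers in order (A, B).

Answer: 0 3

Derivation:
Step 1: fill(B) -> (A=3 B=7)
Step 2: empty(B) -> (A=3 B=0)
Step 3: empty(A) -> (A=0 B=0)
Step 4: fill(A) -> (A=3 B=0)
Step 5: pour(A -> B) -> (A=0 B=3)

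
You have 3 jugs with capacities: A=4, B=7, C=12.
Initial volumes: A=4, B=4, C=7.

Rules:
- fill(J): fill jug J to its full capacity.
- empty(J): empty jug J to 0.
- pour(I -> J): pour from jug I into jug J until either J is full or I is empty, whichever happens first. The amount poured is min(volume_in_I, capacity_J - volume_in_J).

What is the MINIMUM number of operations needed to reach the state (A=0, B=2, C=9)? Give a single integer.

Answer: 4

Derivation:
BFS from (A=4, B=4, C=7). One shortest path:
  1. pour(A -> B) -> (A=1 B=7 C=7)
  2. pour(B -> C) -> (A=1 B=2 C=12)
  3. pour(C -> A) -> (A=4 B=2 C=9)
  4. empty(A) -> (A=0 B=2 C=9)
Reached target in 4 moves.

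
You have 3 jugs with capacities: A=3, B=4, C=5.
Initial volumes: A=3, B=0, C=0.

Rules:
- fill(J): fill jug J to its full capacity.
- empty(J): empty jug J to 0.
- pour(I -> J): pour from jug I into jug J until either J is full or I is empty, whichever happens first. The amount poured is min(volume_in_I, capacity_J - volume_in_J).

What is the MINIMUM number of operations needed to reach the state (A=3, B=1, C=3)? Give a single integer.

Answer: 3

Derivation:
BFS from (A=3, B=0, C=0). One shortest path:
  1. fill(B) -> (A=3 B=4 C=0)
  2. pour(A -> C) -> (A=0 B=4 C=3)
  3. pour(B -> A) -> (A=3 B=1 C=3)
Reached target in 3 moves.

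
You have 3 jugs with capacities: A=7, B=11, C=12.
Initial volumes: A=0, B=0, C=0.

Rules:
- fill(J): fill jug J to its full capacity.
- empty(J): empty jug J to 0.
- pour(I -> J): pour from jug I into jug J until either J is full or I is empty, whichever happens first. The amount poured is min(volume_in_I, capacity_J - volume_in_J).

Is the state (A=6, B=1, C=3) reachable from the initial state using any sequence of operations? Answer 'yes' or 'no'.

Answer: no

Derivation:
BFS explored all 588 reachable states.
Reachable set includes: (0,0,0), (0,0,1), (0,0,2), (0,0,3), (0,0,4), (0,0,5), (0,0,6), (0,0,7), (0,0,8), (0,0,9), (0,0,10), (0,0,11) ...
Target (A=6, B=1, C=3) not in reachable set → no.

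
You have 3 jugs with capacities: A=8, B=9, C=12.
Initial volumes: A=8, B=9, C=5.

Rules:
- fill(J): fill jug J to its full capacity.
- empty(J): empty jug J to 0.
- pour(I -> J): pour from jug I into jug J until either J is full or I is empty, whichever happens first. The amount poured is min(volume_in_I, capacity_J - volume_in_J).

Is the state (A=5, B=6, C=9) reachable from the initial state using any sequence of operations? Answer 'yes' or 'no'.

Answer: no

Derivation:
BFS explored all 554 reachable states.
Reachable set includes: (0,0,0), (0,0,1), (0,0,2), (0,0,3), (0,0,4), (0,0,5), (0,0,6), (0,0,7), (0,0,8), (0,0,9), (0,0,10), (0,0,11) ...
Target (A=5, B=6, C=9) not in reachable set → no.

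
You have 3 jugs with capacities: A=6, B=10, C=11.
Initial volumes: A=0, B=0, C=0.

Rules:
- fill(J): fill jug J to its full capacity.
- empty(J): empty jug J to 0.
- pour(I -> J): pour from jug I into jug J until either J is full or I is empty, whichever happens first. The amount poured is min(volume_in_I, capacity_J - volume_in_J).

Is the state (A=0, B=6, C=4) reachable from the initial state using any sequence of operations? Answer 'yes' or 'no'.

BFS from (A=0, B=0, C=0):
  1. fill(B) -> (A=0 B=10 C=0)
  2. pour(B -> A) -> (A=6 B=4 C=0)
  3. pour(B -> C) -> (A=6 B=0 C=4)
  4. pour(A -> B) -> (A=0 B=6 C=4)
Target reached → yes.

Answer: yes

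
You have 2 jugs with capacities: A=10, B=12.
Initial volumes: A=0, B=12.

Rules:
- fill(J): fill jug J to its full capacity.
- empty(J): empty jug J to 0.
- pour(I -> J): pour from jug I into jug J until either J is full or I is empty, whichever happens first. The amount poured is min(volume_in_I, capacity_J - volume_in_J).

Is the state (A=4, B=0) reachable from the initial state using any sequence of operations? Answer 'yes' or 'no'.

BFS from (A=0, B=12):
  1. pour(B -> A) -> (A=10 B=2)
  2. empty(A) -> (A=0 B=2)
  3. pour(B -> A) -> (A=2 B=0)
  4. fill(B) -> (A=2 B=12)
  5. pour(B -> A) -> (A=10 B=4)
  6. empty(A) -> (A=0 B=4)
  7. pour(B -> A) -> (A=4 B=0)
Target reached → yes.

Answer: yes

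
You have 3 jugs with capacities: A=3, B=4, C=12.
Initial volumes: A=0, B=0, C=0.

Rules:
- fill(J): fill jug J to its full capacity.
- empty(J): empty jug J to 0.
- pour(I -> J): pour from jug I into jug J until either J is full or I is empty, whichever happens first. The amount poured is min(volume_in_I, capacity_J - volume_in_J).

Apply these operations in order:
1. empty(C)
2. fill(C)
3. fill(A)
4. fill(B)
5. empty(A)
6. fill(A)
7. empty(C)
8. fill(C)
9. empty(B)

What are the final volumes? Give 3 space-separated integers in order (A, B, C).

Answer: 3 0 12

Derivation:
Step 1: empty(C) -> (A=0 B=0 C=0)
Step 2: fill(C) -> (A=0 B=0 C=12)
Step 3: fill(A) -> (A=3 B=0 C=12)
Step 4: fill(B) -> (A=3 B=4 C=12)
Step 5: empty(A) -> (A=0 B=4 C=12)
Step 6: fill(A) -> (A=3 B=4 C=12)
Step 7: empty(C) -> (A=3 B=4 C=0)
Step 8: fill(C) -> (A=3 B=4 C=12)
Step 9: empty(B) -> (A=3 B=0 C=12)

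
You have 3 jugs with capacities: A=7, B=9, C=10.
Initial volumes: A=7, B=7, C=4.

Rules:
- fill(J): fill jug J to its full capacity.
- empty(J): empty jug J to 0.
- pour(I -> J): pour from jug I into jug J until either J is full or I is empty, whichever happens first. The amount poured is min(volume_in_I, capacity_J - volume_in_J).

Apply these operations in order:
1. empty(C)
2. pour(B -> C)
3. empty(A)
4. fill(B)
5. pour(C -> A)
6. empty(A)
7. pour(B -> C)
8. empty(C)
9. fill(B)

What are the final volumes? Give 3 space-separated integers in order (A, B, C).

Step 1: empty(C) -> (A=7 B=7 C=0)
Step 2: pour(B -> C) -> (A=7 B=0 C=7)
Step 3: empty(A) -> (A=0 B=0 C=7)
Step 4: fill(B) -> (A=0 B=9 C=7)
Step 5: pour(C -> A) -> (A=7 B=9 C=0)
Step 6: empty(A) -> (A=0 B=9 C=0)
Step 7: pour(B -> C) -> (A=0 B=0 C=9)
Step 8: empty(C) -> (A=0 B=0 C=0)
Step 9: fill(B) -> (A=0 B=9 C=0)

Answer: 0 9 0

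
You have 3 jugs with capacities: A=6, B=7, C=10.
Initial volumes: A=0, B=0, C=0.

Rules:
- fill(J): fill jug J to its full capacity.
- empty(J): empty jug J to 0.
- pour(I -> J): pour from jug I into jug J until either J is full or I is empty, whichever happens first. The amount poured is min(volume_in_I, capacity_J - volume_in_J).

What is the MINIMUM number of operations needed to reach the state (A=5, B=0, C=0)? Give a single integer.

BFS from (A=0, B=0, C=0). One shortest path:
  1. fill(A) -> (A=6 B=0 C=0)
  2. pour(A -> B) -> (A=0 B=6 C=0)
  3. fill(A) -> (A=6 B=6 C=0)
  4. pour(A -> B) -> (A=5 B=7 C=0)
  5. empty(B) -> (A=5 B=0 C=0)
Reached target in 5 moves.

Answer: 5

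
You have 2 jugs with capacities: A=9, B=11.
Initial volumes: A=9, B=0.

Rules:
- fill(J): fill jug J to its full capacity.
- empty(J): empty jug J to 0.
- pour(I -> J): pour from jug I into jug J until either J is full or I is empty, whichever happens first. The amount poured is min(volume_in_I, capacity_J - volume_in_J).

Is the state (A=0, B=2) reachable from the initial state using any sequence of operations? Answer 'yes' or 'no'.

Answer: yes

Derivation:
BFS from (A=9, B=0):
  1. empty(A) -> (A=0 B=0)
  2. fill(B) -> (A=0 B=11)
  3. pour(B -> A) -> (A=9 B=2)
  4. empty(A) -> (A=0 B=2)
Target reached → yes.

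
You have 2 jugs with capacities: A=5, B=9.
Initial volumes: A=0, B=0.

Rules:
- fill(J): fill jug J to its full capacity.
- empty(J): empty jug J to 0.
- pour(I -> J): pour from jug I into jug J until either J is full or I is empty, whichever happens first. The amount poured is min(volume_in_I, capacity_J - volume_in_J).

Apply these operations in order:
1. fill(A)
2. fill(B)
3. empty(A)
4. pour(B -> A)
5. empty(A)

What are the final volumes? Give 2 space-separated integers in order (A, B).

Answer: 0 4

Derivation:
Step 1: fill(A) -> (A=5 B=0)
Step 2: fill(B) -> (A=5 B=9)
Step 3: empty(A) -> (A=0 B=9)
Step 4: pour(B -> A) -> (A=5 B=4)
Step 5: empty(A) -> (A=0 B=4)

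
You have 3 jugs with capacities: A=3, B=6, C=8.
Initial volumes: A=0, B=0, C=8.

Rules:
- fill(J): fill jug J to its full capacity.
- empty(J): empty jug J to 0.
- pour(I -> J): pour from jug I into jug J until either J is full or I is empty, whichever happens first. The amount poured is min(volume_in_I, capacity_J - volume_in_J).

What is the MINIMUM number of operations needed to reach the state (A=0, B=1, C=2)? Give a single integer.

BFS from (A=0, B=0, C=8). One shortest path:
  1. fill(A) -> (A=3 B=0 C=8)
  2. fill(B) -> (A=3 B=6 C=8)
  3. empty(C) -> (A=3 B=6 C=0)
  4. pour(B -> C) -> (A=3 B=0 C=6)
  5. pour(A -> C) -> (A=1 B=0 C=8)
  6. pour(C -> B) -> (A=1 B=6 C=2)
  7. empty(B) -> (A=1 B=0 C=2)
  8. pour(A -> B) -> (A=0 B=1 C=2)
Reached target in 8 moves.

Answer: 8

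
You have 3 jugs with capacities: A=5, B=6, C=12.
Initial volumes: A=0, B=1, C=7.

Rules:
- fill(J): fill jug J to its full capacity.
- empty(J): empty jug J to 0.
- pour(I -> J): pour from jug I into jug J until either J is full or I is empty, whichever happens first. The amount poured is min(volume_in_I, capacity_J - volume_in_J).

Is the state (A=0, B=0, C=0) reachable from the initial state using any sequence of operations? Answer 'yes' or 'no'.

BFS from (A=0, B=1, C=7):
  1. empty(B) -> (A=0 B=0 C=7)
  2. empty(C) -> (A=0 B=0 C=0)
Target reached → yes.

Answer: yes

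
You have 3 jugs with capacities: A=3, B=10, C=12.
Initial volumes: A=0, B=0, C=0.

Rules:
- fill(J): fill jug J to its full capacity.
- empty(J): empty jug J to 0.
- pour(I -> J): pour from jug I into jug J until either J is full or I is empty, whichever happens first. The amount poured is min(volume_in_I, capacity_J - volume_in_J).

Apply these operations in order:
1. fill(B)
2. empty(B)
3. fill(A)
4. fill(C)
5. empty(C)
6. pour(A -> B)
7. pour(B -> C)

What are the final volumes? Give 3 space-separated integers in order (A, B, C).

Step 1: fill(B) -> (A=0 B=10 C=0)
Step 2: empty(B) -> (A=0 B=0 C=0)
Step 3: fill(A) -> (A=3 B=0 C=0)
Step 4: fill(C) -> (A=3 B=0 C=12)
Step 5: empty(C) -> (A=3 B=0 C=0)
Step 6: pour(A -> B) -> (A=0 B=3 C=0)
Step 7: pour(B -> C) -> (A=0 B=0 C=3)

Answer: 0 0 3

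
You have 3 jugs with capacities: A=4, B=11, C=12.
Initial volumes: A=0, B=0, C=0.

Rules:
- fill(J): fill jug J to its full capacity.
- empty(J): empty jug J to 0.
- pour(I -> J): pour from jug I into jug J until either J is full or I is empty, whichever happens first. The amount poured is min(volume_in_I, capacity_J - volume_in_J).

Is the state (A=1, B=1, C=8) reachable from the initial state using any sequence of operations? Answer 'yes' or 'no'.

Answer: no

Derivation:
BFS explored all 450 reachable states.
Reachable set includes: (0,0,0), (0,0,1), (0,0,2), (0,0,3), (0,0,4), (0,0,5), (0,0,6), (0,0,7), (0,0,8), (0,0,9), (0,0,10), (0,0,11) ...
Target (A=1, B=1, C=8) not in reachable set → no.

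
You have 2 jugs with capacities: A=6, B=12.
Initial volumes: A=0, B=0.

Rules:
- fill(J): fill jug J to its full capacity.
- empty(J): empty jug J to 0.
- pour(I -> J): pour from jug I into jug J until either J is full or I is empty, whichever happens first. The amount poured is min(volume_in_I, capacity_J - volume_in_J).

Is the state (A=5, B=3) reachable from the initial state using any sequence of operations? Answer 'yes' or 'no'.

BFS explored all 6 reachable states.
Reachable set includes: (0,0), (0,6), (0,12), (6,0), (6,6), (6,12)
Target (A=5, B=3) not in reachable set → no.

Answer: no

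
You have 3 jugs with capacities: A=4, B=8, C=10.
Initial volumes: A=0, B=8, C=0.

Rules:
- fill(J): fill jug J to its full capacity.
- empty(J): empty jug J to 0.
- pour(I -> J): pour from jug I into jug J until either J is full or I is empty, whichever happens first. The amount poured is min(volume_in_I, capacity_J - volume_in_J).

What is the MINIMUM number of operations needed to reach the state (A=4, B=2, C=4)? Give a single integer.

BFS from (A=0, B=8, C=0). One shortest path:
  1. empty(B) -> (A=0 B=0 C=0)
  2. fill(C) -> (A=0 B=0 C=10)
  3. pour(C -> A) -> (A=4 B=0 C=6)
  4. pour(C -> B) -> (A=4 B=6 C=0)
  5. pour(A -> C) -> (A=0 B=6 C=4)
  6. pour(B -> A) -> (A=4 B=2 C=4)
Reached target in 6 moves.

Answer: 6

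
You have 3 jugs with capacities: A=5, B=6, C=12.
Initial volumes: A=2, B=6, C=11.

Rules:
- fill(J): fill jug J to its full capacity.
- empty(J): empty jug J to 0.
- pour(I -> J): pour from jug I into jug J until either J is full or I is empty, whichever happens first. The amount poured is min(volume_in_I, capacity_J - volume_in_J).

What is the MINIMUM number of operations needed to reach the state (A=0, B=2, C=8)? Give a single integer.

BFS from (A=2, B=6, C=11). One shortest path:
  1. pour(C -> A) -> (A=5 B=6 C=8)
  2. empty(A) -> (A=0 B=6 C=8)
  3. pour(B -> A) -> (A=5 B=1 C=8)
  4. empty(A) -> (A=0 B=1 C=8)
  5. pour(B -> A) -> (A=1 B=0 C=8)
  6. fill(B) -> (A=1 B=6 C=8)
  7. pour(B -> A) -> (A=5 B=2 C=8)
  8. empty(A) -> (A=0 B=2 C=8)
Reached target in 8 moves.

Answer: 8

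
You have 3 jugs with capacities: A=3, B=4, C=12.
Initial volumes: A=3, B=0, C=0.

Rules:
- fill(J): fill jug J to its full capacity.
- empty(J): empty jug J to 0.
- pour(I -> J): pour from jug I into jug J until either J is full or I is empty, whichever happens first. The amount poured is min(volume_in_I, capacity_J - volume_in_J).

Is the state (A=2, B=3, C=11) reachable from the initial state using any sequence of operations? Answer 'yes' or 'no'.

Answer: no

Derivation:
BFS explored all 194 reachable states.
Reachable set includes: (0,0,0), (0,0,1), (0,0,2), (0,0,3), (0,0,4), (0,0,5), (0,0,6), (0,0,7), (0,0,8), (0,0,9), (0,0,10), (0,0,11) ...
Target (A=2, B=3, C=11) not in reachable set → no.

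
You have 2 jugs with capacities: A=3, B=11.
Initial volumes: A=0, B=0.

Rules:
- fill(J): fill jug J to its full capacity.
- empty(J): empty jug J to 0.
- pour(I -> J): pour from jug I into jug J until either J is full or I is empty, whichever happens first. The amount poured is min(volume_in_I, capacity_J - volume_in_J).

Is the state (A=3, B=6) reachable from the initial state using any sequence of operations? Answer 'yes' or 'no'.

Answer: yes

Derivation:
BFS from (A=0, B=0):
  1. fill(A) -> (A=3 B=0)
  2. pour(A -> B) -> (A=0 B=3)
  3. fill(A) -> (A=3 B=3)
  4. pour(A -> B) -> (A=0 B=6)
  5. fill(A) -> (A=3 B=6)
Target reached → yes.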